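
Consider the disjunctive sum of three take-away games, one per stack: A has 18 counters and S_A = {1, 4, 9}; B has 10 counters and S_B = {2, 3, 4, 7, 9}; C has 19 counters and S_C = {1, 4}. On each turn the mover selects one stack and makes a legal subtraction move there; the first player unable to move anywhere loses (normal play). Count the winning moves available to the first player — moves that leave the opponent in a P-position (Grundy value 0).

Stack A, S = {1, 4, 9}:
n :  0  1  2  3  4  5  6  7  8  9 10 11 12 13 14 15 16 17 18
G :  0  1  0  1  2  0  1  0  1  2  0  1  0  1  2  0  1  0  1
G_A(18) = 1.
Stack B, S = {2, 3, 4, 7, 9}:
n :  0  1  2  3  4  5  6  7  8  9 10
G :  0  0  1  1  2  2  0  3  1  4  2
G_B(10) = 2.
Stack C, S = {1, 4}:
n :  0  1  2  3  4  5  6  7  8  9 10 11 12 13 14 15 16 17 18 19
G :  0  1  0  1  2  0  1  0  1  2  0  1  0  1  2  0  1  0  1  2
G_C(19) = 2.
Combined Grundy value = 1 ⊕ 2 ⊕ 2 = 1.
A winning move leaves total XOR = 0, i.e. changes one component's Grundy value g to g ⊕ X where X is the current total.
Stack A: need g' = 1⊕1 = 0. Options: 18−1→G=0, 18−4→G=2, 18−9→G=2. Hits: 1.
Stack B: need g' = 2⊕1 = 3. Options: 10−2→G=1, 10−3→G=3, 10−4→G=0, 10−7→G=1, 10−9→G=0. Hits: 1.
Stack C: need g' = 2⊕1 = 3. Options: 19−1→G=1, 19−4→G=0. Hits: 0.

2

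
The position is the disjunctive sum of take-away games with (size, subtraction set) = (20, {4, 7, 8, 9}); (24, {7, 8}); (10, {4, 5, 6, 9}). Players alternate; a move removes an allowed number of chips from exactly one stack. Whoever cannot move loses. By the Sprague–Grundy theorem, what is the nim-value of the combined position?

Stack A, S = {4, 7, 8, 9}:
n :  0  1  2  3  4  5  6  7  8  9 10 11 12 13 14 15 16 17 18 19 20
G :  0  0  0  0  1  1  1  1  2  2  2  2  3  0  0  0  0  1  1  1  1
G_A(20) = 1.
Stack B, S = {7, 8}:
G(0) = 0
G(1) = mex{} = 0
G(2) = mex{} = 0
G(3) = mex{} = 0
G(4) = mex{} = 0
G(5) = mex{} = 0
G(6) = mex{} = 0
G(7) = mex{0} = 1
G(8) = mex{0,0} = 1
G(9) = mex{0,0} = 1
G(10) = mex{0,0} = 1
G(11) = mex{0,0} = 1
G(12) = mex{0,0} = 1
G(13) = mex{0,0} = 1
G(14) = mex{1,0} = 2
G(15) = mex{1,1} = 0
G(16) = mex{1,1} = 0
G(17) = mex{1,1} = 0
G(18) = mex{1,1} = 0
G(19) = mex{1,1} = 0
G(20) = mex{1,1} = 0
G(21) = mex{2,1} = 0
G(22) = mex{0,2} = 1
G(23) = mex{0,0} = 1
G(24) = mex{0,0} = 1
G_B(24) = 1.
Stack C, S = {4, 5, 6, 9}:
n :  0  1  2  3  4  5  6  7  8  9 10
G :  0  0  0  0  1  1  1  1  2  2  2
G_C(10) = 2.
Combined Grundy value = 1 ⊕ 1 ⊕ 2 = 2.

2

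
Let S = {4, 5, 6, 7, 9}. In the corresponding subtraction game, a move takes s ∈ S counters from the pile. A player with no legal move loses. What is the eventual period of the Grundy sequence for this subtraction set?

n :  0  1  2  3  4  5  6  7  8  9 10 11 12 13 14 15 16 17 18 19 20 21 22 23 24 25 26 27
G :  0  0  0  0  1  1  1  1  2  2  2  2  3  0  0  0  0  1  1  1  1  2  2  2  2  3  0  0
G(n+13) = G(n) holds for n = 0,…,8 (a full window of length max(S) = 9), so the sequence is purely periodic with period 13.

13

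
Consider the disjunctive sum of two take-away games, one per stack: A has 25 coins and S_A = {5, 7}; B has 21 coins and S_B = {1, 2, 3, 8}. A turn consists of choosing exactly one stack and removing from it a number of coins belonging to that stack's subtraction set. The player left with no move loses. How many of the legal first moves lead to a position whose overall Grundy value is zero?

2

Stack A, S = {5, 7}:
n :  0  1  2  3  4  5  6  7  8  9 10 11 12 13 14 15 16 17 18 19 20 21 22 23 24 25
G :  0  0  0  0  0  1  1  1  1  1  2  2  0  0  0  0  0  1  1  1  1  1  2  2  0  0
G_A(25) = 0.
Stack B, S = {1, 2, 3, 8}:
n :  0  1  2  3  4  5  6  7  8  9 10 11 12 13 14 15 16 17 18 19 20 21
G :  0  1  2  3  0  1  2  3  4  0  1  2  3  0  1  2  3  4  0  1  2  3
G_B(21) = 3.
Combined Grundy value = 0 ⊕ 3 = 3.
A winning move leaves total XOR = 0, i.e. changes one component's Grundy value g to g ⊕ X where X is the current total.
Stack A: need g' = 0⊕3 = 3. Options: 25−5→G=1, 25−7→G=1. Hits: 0.
Stack B: need g' = 3⊕3 = 0. Options: 21−1→G=2, 21−2→G=1, 21−3→G=0, 21−8→G=0. Hits: 2.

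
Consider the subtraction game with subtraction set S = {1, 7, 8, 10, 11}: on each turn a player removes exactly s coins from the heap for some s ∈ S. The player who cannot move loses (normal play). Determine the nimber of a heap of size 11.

3

n :  0  1  2  3  4  5  6  7  8  9 10 11
G :  0  1  0  1  0  1  0  1  2  3  2  3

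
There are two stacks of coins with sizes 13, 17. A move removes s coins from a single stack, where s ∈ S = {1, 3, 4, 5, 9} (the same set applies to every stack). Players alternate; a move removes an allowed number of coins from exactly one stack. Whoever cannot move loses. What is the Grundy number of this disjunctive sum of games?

2

All stacks use S = {1, 3, 4, 5, 9}:
G(0) = 0
G(1) = mex{0} = 1
G(2) = mex{1} = 0
G(3) = mex{0,0} = 1
G(4) = mex{1,1,0} = 2
G(5) = mex{2,0,1,0} = 3
G(6) = mex{3,1,0,1} = 2
G(7) = mex{2,2,1,0} = 3
G(8) = mex{3,3,2,1} = 0
G(9) = mex{0,2,3,2,0} = 1
G(10) = mex{1,3,2,3,1} = 0
G(11) = mex{0,0,3,2,0} = 1
G(12) = mex{1,1,0,3,1} = 2
G(13) = mex{2,0,1,0,2} = 3
G(14) = mex{3,1,0,1,3} = 2
G(15) = mex{2,2,1,0,2} = 3
G(16) = mex{3,3,2,1,3} = 0
G(17) = mex{0,2,3,2,0} = 1
Stack A: G(13) = 3.
Stack B: G(17) = 1.
Combined Grundy value = 3 ⊕ 1 = 2.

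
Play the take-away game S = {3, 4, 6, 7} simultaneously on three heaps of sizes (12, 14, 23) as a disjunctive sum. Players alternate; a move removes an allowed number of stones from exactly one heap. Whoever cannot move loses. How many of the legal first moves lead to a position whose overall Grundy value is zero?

All heaps use S = {3, 4, 6, 7}:
G(0) = 0
G(1) = mex{} = 0
G(2) = mex{} = 0
G(3) = mex{0} = 1
G(4) = mex{0,0} = 1
G(5) = mex{0,0} = 1
G(6) = mex{1,0,0} = 2
G(7) = mex{1,1,0,0} = 2
G(8) = mex{1,1,0,0} = 2
G(9) = mex{2,1,1,0} = 3
G(10) = mex{2,2,1,1} = 0
G(11) = mex{2,2,1,1} = 0
G(12) = mex{3,2,2,1} = 0
G(13) = mex{0,3,2,2} = 1
G(14) = mex{0,0,2,2} = 1
G(15) = mex{0,0,3,2} = 1
G(16) = mex{1,0,0,3} = 2
G(17) = mex{1,1,0,0} = 2
G(18) = mex{1,1,0,0} = 2
G(19) = mex{2,1,1,0} = 3
G(20) = mex{2,2,1,1} = 0
G(21) = mex{2,2,1,1} = 0
G(22) = mex{3,2,2,1} = 0
G(23) = mex{0,3,2,2} = 1
Heap A: G(12) = 0.
Heap B: G(14) = 1.
Heap C: G(23) = 1.
Combined Grundy value = 0 ⊕ 1 ⊕ 1 = 0.
A winning move leaves total XOR = 0, i.e. changes one component's Grundy value g to g ⊕ X where X is the current total.
Heap A: target g' = 0⊕0 = 0, but every legal move changes the Grundy value (mex property), so 0 moves.
Heap B: target g' = 1⊕0 = 1, but every legal move changes the Grundy value (mex property), so 0 moves.
Heap C: target g' = 1⊕0 = 1, but every legal move changes the Grundy value (mex property), so 0 moves.

0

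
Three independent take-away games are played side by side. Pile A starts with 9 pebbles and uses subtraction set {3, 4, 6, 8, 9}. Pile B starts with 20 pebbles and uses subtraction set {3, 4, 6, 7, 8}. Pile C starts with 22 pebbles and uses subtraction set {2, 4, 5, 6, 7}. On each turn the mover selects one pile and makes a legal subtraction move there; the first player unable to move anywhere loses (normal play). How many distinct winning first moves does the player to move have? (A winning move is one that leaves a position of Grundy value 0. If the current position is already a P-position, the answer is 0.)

5

Pile A, S = {3, 4, 6, 8, 9}:
G(0) = 0
G(1) = mex{} = 0
G(2) = mex{} = 0
G(3) = mex{0} = 1
G(4) = mex{0,0} = 1
G(5) = mex{0,0} = 1
G(6) = mex{1,0,0} = 2
G(7) = mex{1,1,0} = 2
G(8) = mex{1,1,0,0} = 2
G(9) = mex{2,1,1,0,0} = 3
G_A(9) = 3.
Pile B, S = {3, 4, 6, 7, 8}:
n :  0  1  2  3  4  5  6  7  8  9 10 11 12 13 14 15 16 17 18 19 20
G :  0  0  0  1  1  1  2  2  2  3  3  0  0  0  1  1  1  2  2  2  3
G_B(20) = 3.
Pile C, S = {2, 4, 5, 6, 7}:
n :  0  1  2  3  4  5  6  7  8  9 10 11 12 13 14 15 16 17 18 19 20 21 22
G :  0  0  1  1  2  2  3  3  4  0  0  1  1  2  2  3  3  4  0  0  1  1  2
G_C(22) = 2.
Combined Grundy value = 3 ⊕ 3 ⊕ 2 = 2.
A winning move leaves total XOR = 0, i.e. changes one component's Grundy value g to g ⊕ X where X is the current total.
Pile A: need g' = 3⊕2 = 1. Options: 9−3→G=2, 9−4→G=1, 9−6→G=1, 9−8→G=0, 9−9→G=0. Hits: 2.
Pile B: need g' = 3⊕2 = 1. Options: 20−3→G=2, 20−4→G=1, 20−6→G=1, 20−7→G=0, 20−8→G=0. Hits: 2.
Pile C: need g' = 2⊕2 = 0. Options: 22−2→G=1, 22−4→G=0, 22−5→G=4, 22−6→G=3, 22−7→G=3. Hits: 1.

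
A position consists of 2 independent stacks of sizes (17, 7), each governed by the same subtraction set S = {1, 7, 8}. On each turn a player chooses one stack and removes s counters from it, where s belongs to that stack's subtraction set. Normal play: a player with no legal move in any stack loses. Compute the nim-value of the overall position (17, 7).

All stacks use S = {1, 7, 8}:
G(0) = 0
G(1) = mex{0} = 1
G(2) = mex{1} = 0
G(3) = mex{0} = 1
G(4) = mex{1} = 0
G(5) = mex{0} = 1
G(6) = mex{1} = 0
G(7) = mex{0,0} = 1
G(8) = mex{1,1,0} = 2
G(9) = mex{2,0,1} = 3
G(10) = mex{3,1,0} = 2
G(11) = mex{2,0,1} = 3
G(12) = mex{3,1,0} = 2
G(13) = mex{2,0,1} = 3
G(14) = mex{3,1,0} = 2
G(15) = mex{2,2,1} = 0
G(16) = mex{0,3,2} = 1
G(17) = mex{1,2,3} = 0
Stack A: G(17) = 0.
Stack B: G(7) = 1.
Combined Grundy value = 0 ⊕ 1 = 1.

1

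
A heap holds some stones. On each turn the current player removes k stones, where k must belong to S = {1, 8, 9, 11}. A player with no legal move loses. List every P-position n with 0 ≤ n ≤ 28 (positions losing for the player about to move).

G(0) = 0
G(1) = mex{0} = 1
G(2) = mex{1} = 0
G(3) = mex{0} = 1
G(4) = mex{1} = 0
G(5) = mex{0} = 1
G(6) = mex{1} = 0
G(7) = mex{0} = 1
G(8) = mex{1,0} = 2
G(9) = mex{2,1,0} = 3
G(10) = mex{3,0,1} = 2
G(11) = mex{2,1,0,0} = 3
G(12) = mex{3,0,1,1} = 2
G(13) = mex{2,1,0,0} = 3
G(14) = mex{3,0,1,1} = 2
G(15) = mex{2,1,0,0} = 3
G(16) = mex{3,2,1,1} = 0
G(17) = mex{0,3,2,0} = 1
G(18) = mex{1,2,3,1} = 0
G(19) = mex{0,3,2,2} = 1
G(20) = mex{1,2,3,3} = 0
G(21) = mex{0,3,2,2} = 1
G(22) = mex{1,2,3,3} = 0
G(23) = mex{0,3,2,2} = 1
G(24) = mex{1,0,3,3} = 2
G(25) = mex{2,1,0,2} = 3
G(26) = mex{3,0,1,3} = 2
G(27) = mex{2,1,0,0} = 3
G(28) = mex{3,0,1,1} = 2
P-positions are exactly the n with G(n) = 0.

0, 2, 4, 6, 16, 18, 20, 22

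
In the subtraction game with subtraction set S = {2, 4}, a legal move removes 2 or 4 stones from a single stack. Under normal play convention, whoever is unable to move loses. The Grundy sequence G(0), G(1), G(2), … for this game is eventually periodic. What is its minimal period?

6

G(0) = 0
G(1) = mex{} = 0
G(2) = mex{0} = 1
G(3) = mex{0} = 1
G(4) = mex{1,0} = 2
G(5) = mex{1,0} = 2
G(6) = mex{2,1} = 0
G(7) = mex{2,1} = 0
G(8) = mex{0,2} = 1
G(9) = mex{0,2} = 1
G(10) = mex{1,0} = 2
G(11) = mex{1,0} = 2
G(12) = mex{2,1} = 0
G(13) = mex{2,1} = 0
G(14) = mex{0,2} = 1
G(n+6) = G(n) holds for n = 0,…,3 (a full window of length max(S) = 4), so the sequence is purely periodic with period 6.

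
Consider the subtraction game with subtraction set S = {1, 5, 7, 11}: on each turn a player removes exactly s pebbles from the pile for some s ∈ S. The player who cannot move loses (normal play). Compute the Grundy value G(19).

G(0) = 0
G(1) = mex{0} = 1
G(2) = mex{1} = 0
G(3) = mex{0} = 1
G(4) = mex{1} = 0
G(5) = mex{0,0} = 1
G(6) = mex{1,1} = 0
G(7) = mex{0,0,0} = 1
G(8) = mex{1,1,1} = 0
G(9) = mex{0,0,0} = 1
G(10) = mex{1,1,1} = 0
G(11) = mex{0,0,0,0} = 1
G(12) = mex{1,1,1,1} = 0
G(13) = mex{0,0,0,0} = 1
G(14) = mex{1,1,1,1} = 0
G(15) = mex{0,0,0,0} = 1
G(16) = mex{1,1,1,1} = 0
G(17) = mex{0,0,0,0} = 1
G(18) = mex{1,1,1,1} = 0
G(19) = mex{0,0,0,0} = 1

1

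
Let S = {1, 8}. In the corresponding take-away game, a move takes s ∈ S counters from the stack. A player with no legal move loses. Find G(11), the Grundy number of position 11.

0

G(0) = 0
G(1) = mex{0} = 1
G(2) = mex{1} = 0
G(3) = mex{0} = 1
G(4) = mex{1} = 0
G(5) = mex{0} = 1
G(6) = mex{1} = 0
G(7) = mex{0} = 1
G(8) = mex{1,0} = 2
G(9) = mex{2,1} = 0
G(10) = mex{0,0} = 1
G(11) = mex{1,1} = 0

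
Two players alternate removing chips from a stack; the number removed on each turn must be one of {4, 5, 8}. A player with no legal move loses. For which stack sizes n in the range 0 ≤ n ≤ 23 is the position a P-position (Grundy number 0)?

0, 1, 2, 3, 12, 13, 14, 15

G(0) = 0
G(1) = mex{} = 0
G(2) = mex{} = 0
G(3) = mex{} = 0
G(4) = mex{0} = 1
G(5) = mex{0,0} = 1
G(6) = mex{0,0} = 1
G(7) = mex{0,0} = 1
G(8) = mex{1,0,0} = 2
G(9) = mex{1,1,0} = 2
G(10) = mex{1,1,0} = 2
G(11) = mex{1,1,0} = 2
G(12) = mex{2,1,1} = 0
G(13) = mex{2,2,1} = 0
G(14) = mex{2,2,1} = 0
G(15) = mex{2,2,1} = 0
G(16) = mex{0,2,2} = 1
G(17) = mex{0,0,2} = 1
G(18) = mex{0,0,2} = 1
G(19) = mex{0,0,2} = 1
G(20) = mex{1,0,0} = 2
G(21) = mex{1,1,0} = 2
G(22) = mex{1,1,0} = 2
G(23) = mex{1,1,0} = 2
P-positions are exactly the n with G(n) = 0.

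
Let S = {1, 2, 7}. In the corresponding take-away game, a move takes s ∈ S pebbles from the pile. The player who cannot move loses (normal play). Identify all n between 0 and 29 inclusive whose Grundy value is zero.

G(0) = 0
G(1) = mex{0} = 1
G(2) = mex{1,0} = 2
G(3) = mex{2,1} = 0
G(4) = mex{0,2} = 1
G(5) = mex{1,0} = 2
G(6) = mex{2,1} = 0
G(7) = mex{0,2,0} = 1
G(8) = mex{1,0,1} = 2
G(9) = mex{2,1,2} = 0
G(10) = mex{0,2,0} = 1
G(11) = mex{1,0,1} = 2
G(12) = mex{2,1,2} = 0
G(13) = mex{0,2,0} = 1
G(14) = mex{1,0,1} = 2
G(15) = mex{2,1,2} = 0
G(16) = mex{0,2,0} = 1
G(17) = mex{1,0,1} = 2
G(18) = mex{2,1,2} = 0
G(19) = mex{0,2,0} = 1
G(20) = mex{1,0,1} = 2
G(21) = mex{2,1,2} = 0
G(22) = mex{0,2,0} = 1
G(23) = mex{1,0,1} = 2
G(24) = mex{2,1,2} = 0
G(25) = mex{0,2,0} = 1
G(26) = mex{1,0,1} = 2
G(27) = mex{2,1,2} = 0
G(28) = mex{0,2,0} = 1
G(29) = mex{1,0,1} = 2
P-positions are exactly the n with G(n) = 0.

0, 3, 6, 9, 12, 15, 18, 21, 24, 27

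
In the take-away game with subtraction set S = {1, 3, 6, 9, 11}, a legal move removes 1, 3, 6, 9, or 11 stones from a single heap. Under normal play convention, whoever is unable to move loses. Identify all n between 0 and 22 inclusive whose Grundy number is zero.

G(0) = 0
G(1) = mex{0} = 1
G(2) = mex{1} = 0
G(3) = mex{0,0} = 1
G(4) = mex{1,1} = 0
G(5) = mex{0,0} = 1
G(6) = mex{1,1,0} = 2
G(7) = mex{2,0,1} = 3
G(8) = mex{3,1,0} = 2
G(9) = mex{2,2,1,0} = 3
G(10) = mex{3,3,0,1} = 2
G(11) = mex{2,2,1,0,0} = 3
G(12) = mex{3,3,2,1,1} = 0
G(13) = mex{0,2,3,0,0} = 1
G(14) = mex{1,3,2,1,1} = 0
G(15) = mex{0,0,3,2,0} = 1
G(16) = mex{1,1,2,3,1} = 0
G(17) = mex{0,0,3,2,2} = 1
G(18) = mex{1,1,0,3,3} = 2
G(19) = mex{2,0,1,2,2} = 3
G(20) = mex{3,1,0,3,3} = 2
G(21) = mex{2,2,1,0,2} = 3
G(22) = mex{3,3,0,1,3} = 2
P-positions are exactly the n with G(n) = 0.

0, 2, 4, 12, 14, 16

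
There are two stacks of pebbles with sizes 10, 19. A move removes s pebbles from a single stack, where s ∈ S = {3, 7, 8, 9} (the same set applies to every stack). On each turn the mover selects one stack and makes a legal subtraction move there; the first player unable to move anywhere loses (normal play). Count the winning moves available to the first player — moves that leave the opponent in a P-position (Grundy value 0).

All stacks use S = {3, 7, 8, 9}:
G(0) = 0
G(1) = mex{} = 0
G(2) = mex{} = 0
G(3) = mex{0} = 1
G(4) = mex{0} = 1
G(5) = mex{0} = 1
G(6) = mex{1} = 0
G(7) = mex{1,0} = 2
G(8) = mex{1,0,0} = 2
G(9) = mex{0,0,0,0} = 1
G(10) = mex{2,1,0,0} = 3
G(11) = mex{2,1,1,0} = 3
G(12) = mex{1,1,1,1} = 0
G(13) = mex{3,0,1,1} = 2
G(14) = mex{3,2,0,1} = 4
G(15) = mex{0,2,2,0} = 1
G(16) = mex{2,1,2,2} = 0
G(17) = mex{4,3,1,2} = 0
G(18) = mex{1,3,3,1} = 0
G(19) = mex{0,0,3,3} = 1
Stack A: G(10) = 3.
Stack B: G(19) = 1.
Combined Grundy value = 3 ⊕ 1 = 2.
A winning move leaves total XOR = 0, i.e. changes one component's Grundy value g to g ⊕ X where X is the current total.
Stack A: need g' = 3⊕2 = 1. Options: 10−3→G=2, 10−7→G=1, 10−8→G=0, 10−9→G=0. Hits: 1.
Stack B: need g' = 1⊕2 = 3. Options: 19−3→G=0, 19−7→G=0, 19−8→G=3, 19−9→G=3. Hits: 2.

3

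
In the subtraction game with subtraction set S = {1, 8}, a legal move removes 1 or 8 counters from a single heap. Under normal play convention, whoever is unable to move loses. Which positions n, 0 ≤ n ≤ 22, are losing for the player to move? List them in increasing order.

0, 2, 4, 6, 9, 11, 13, 15, 18, 20, 22

G(0) = 0
G(1) = mex{0} = 1
G(2) = mex{1} = 0
G(3) = mex{0} = 1
G(4) = mex{1} = 0
G(5) = mex{0} = 1
G(6) = mex{1} = 0
G(7) = mex{0} = 1
G(8) = mex{1,0} = 2
G(9) = mex{2,1} = 0
G(10) = mex{0,0} = 1
G(11) = mex{1,1} = 0
G(12) = mex{0,0} = 1
G(13) = mex{1,1} = 0
G(14) = mex{0,0} = 1
G(15) = mex{1,1} = 0
G(16) = mex{0,2} = 1
G(17) = mex{1,0} = 2
G(18) = mex{2,1} = 0
G(19) = mex{0,0} = 1
G(20) = mex{1,1} = 0
G(21) = mex{0,0} = 1
G(22) = mex{1,1} = 0
P-positions are exactly the n with G(n) = 0.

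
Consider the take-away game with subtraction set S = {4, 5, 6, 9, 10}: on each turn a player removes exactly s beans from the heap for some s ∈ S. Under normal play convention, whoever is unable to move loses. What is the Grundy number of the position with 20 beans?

1

n :  0  1  2  3  4  5  6  7  8  9 10 11 12 13 14 15 16 17 18 19 20
G :  0  0  0  0  1  1  1  1  2  2  2  2  3  3  0  0  0  0  1  1  1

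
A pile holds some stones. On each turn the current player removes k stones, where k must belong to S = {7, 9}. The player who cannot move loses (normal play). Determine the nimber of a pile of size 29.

1

n :  0  1  2  3  4  5  6  7  8  9 10 11 12 13 14 15 16 17 18 19 20 21 22 23 24 25 26 27 28 29
G :  0  0  0  0  0  0  0  1  1  1  1  1  1  1  2  2  0  0  0  0  0  0  0  1  1  1  1  1  1  1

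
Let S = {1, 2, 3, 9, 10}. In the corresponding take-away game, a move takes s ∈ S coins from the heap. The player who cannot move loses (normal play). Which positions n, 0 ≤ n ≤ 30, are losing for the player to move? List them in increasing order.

0, 4, 8, 12, 16, 20, 24, 28

n :  0  1  2  3  4  5  6  7  8  9 10 11 12 13 14 15 16 17 18 19 20 21 22 23 24 25 26 27 28 29 30
G :  0  1  2  3  0  1  2  3  0  1  2  3  0  1  2  3  0  1  2  3  0  1  2  3  0  1  2  3  0  1  2
P-positions are exactly the n with G(n) = 0.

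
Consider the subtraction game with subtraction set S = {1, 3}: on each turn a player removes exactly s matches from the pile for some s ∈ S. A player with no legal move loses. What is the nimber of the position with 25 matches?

1

G(0) = 0
G(1) = mex{0} = 1
G(2) = mex{1} = 0
G(3) = mex{0,0} = 1
G(4) = mex{1,1} = 0
G(5) = mex{0,0} = 1
G(6) = mex{1,1} = 0
G(7) = mex{0,0} = 1
G(8) = mex{1,1} = 0
G(9) = mex{0,0} = 1
G(10) = mex{1,1} = 0
G(11) = mex{0,0} = 1
G(12) = mex{1,1} = 0
G(13) = mex{0,0} = 1
G(14) = mex{1,1} = 0
G(15) = mex{0,0} = 1
G(16) = mex{1,1} = 0
G(17) = mex{0,0} = 1
G(18) = mex{1,1} = 0
G(19) = mex{0,0} = 1
G(20) = mex{1,1} = 0
G(21) = mex{0,0} = 1
G(22) = mex{1,1} = 0
G(23) = mex{0,0} = 1
G(24) = mex{1,1} = 0
G(25) = mex{0,0} = 1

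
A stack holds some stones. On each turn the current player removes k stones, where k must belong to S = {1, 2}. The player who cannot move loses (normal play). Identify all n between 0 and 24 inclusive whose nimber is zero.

0, 3, 6, 9, 12, 15, 18, 21, 24

G(0) = 0
G(1) = mex{0} = 1
G(2) = mex{1,0} = 2
G(3) = mex{2,1} = 0
G(4) = mex{0,2} = 1
G(5) = mex{1,0} = 2
G(6) = mex{2,1} = 0
G(7) = mex{0,2} = 1
G(8) = mex{1,0} = 2
G(9) = mex{2,1} = 0
G(10) = mex{0,2} = 1
G(11) = mex{1,0} = 2
G(12) = mex{2,1} = 0
G(13) = mex{0,2} = 1
G(14) = mex{1,0} = 2
G(15) = mex{2,1} = 0
G(16) = mex{0,2} = 1
G(17) = mex{1,0} = 2
G(18) = mex{2,1} = 0
G(19) = mex{0,2} = 1
G(20) = mex{1,0} = 2
G(21) = mex{2,1} = 0
G(22) = mex{0,2} = 1
G(23) = mex{1,0} = 2
G(24) = mex{2,1} = 0
P-positions are exactly the n with G(n) = 0.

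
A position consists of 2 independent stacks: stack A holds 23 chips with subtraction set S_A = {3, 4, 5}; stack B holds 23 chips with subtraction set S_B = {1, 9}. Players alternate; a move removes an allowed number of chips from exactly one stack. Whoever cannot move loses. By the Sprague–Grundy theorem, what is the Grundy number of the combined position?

3

Stack A, S = {3, 4, 5}:
G(0) = 0
G(1) = mex{} = 0
G(2) = mex{} = 0
G(3) = mex{0} = 1
G(4) = mex{0,0} = 1
G(5) = mex{0,0,0} = 1
G(6) = mex{1,0,0} = 2
G(7) = mex{1,1,0} = 2
G(8) = mex{1,1,1} = 0
G(9) = mex{2,1,1} = 0
G(10) = mex{2,2,1} = 0
G(11) = mex{0,2,2} = 1
G(12) = mex{0,0,2} = 1
G(13) = mex{0,0,0} = 1
G(14) = mex{1,0,0} = 2
G(15) = mex{1,1,0} = 2
G(16) = mex{1,1,1} = 0
G(17) = mex{2,1,1} = 0
G(18) = mex{2,2,1} = 0
G(19) = mex{0,2,2} = 1
G(20) = mex{0,0,2} = 1
G(21) = mex{0,0,0} = 1
G(22) = mex{1,0,0} = 2
G(23) = mex{1,1,0} = 2
G_A(23) = 2.
Stack B, S = {1, 9}:
G(0) = 0
G(1) = mex{0} = 1
G(2) = mex{1} = 0
G(3) = mex{0} = 1
G(4) = mex{1} = 0
G(5) = mex{0} = 1
G(6) = mex{1} = 0
G(7) = mex{0} = 1
G(8) = mex{1} = 0
G(9) = mex{0,0} = 1
G(10) = mex{1,1} = 0
G(11) = mex{0,0} = 1
G(12) = mex{1,1} = 0
G(13) = mex{0,0} = 1
G(14) = mex{1,1} = 0
G(15) = mex{0,0} = 1
G(16) = mex{1,1} = 0
G(17) = mex{0,0} = 1
G(18) = mex{1,1} = 0
G(19) = mex{0,0} = 1
G(20) = mex{1,1} = 0
G(21) = mex{0,0} = 1
G(22) = mex{1,1} = 0
G(23) = mex{0,0} = 1
G_B(23) = 1.
Combined Grundy value = 2 ⊕ 1 = 3.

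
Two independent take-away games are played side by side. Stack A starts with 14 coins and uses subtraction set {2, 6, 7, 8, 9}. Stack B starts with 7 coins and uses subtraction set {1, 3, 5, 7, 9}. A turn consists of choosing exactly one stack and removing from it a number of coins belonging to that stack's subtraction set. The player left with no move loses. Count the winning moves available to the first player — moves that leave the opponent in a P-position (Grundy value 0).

Stack A, S = {2, 6, 7, 8, 9}:
G(0) = 0
G(1) = mex{} = 0
G(2) = mex{0} = 1
G(3) = mex{0} = 1
G(4) = mex{1} = 0
G(5) = mex{1} = 0
G(6) = mex{0,0} = 1
G(7) = mex{0,0,0} = 1
G(8) = mex{1,1,0,0} = 2
G(9) = mex{1,1,1,0,0} = 2
G(10) = mex{2,0,1,1,0} = 3
G(11) = mex{2,0,0,1,1} = 3
G(12) = mex{3,1,0,0,1} = 2
G(13) = mex{3,1,1,0,0} = 2
G(14) = mex{2,2,1,1,0} = 3
G_A(14) = 3.
Stack B, S = {1, 3, 5, 7, 9}:
n : 0 1 2 3 4 5 6 7
G : 0 1 0 1 0 1 0 1
G_B(7) = 1.
Combined Grundy value = 3 ⊕ 1 = 2.
A winning move leaves total XOR = 0, i.e. changes one component's Grundy value g to g ⊕ X where X is the current total.
Stack A: need g' = 3⊕2 = 1. Options: 14−2→G=2, 14−6→G=2, 14−7→G=1, 14−8→G=1, 14−9→G=0. Hits: 2.
Stack B: need g' = 1⊕2 = 3. Options: 7−1→G=0, 7−3→G=0, 7−5→G=0, 7−7→G=0. Hits: 0.

2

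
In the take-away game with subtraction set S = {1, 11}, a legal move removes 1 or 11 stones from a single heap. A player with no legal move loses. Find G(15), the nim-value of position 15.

n :  0  1  2  3  4  5  6  7  8  9 10 11 12 13 14 15
G :  0  1  0  1  0  1  0  1  0  1  0  1  0  1  0  1

1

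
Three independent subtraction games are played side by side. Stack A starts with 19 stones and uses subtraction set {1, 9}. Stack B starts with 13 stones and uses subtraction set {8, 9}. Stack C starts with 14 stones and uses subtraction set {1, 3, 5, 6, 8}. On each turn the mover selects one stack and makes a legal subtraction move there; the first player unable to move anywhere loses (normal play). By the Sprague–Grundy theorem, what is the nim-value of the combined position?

1

Stack A, S = {1, 9}:
n :  0  1  2  3  4  5  6  7  8  9 10 11 12 13 14 15 16 17 18 19
G :  0  1  0  1  0  1  0  1  0  1  0  1  0  1  0  1  0  1  0  1
G_A(19) = 1.
Stack B, S = {8, 9}:
G(0) = 0
G(1) = mex{} = 0
G(2) = mex{} = 0
G(3) = mex{} = 0
G(4) = mex{} = 0
G(5) = mex{} = 0
G(6) = mex{} = 0
G(7) = mex{} = 0
G(8) = mex{0} = 1
G(9) = mex{0,0} = 1
G(10) = mex{0,0} = 1
G(11) = mex{0,0} = 1
G(12) = mex{0,0} = 1
G(13) = mex{0,0} = 1
G_B(13) = 1.
Stack C, S = {1, 3, 5, 6, 8}:
n :  0  1  2  3  4  5  6  7  8  9 10 11 12 13 14
G :  0  1  0  1  0  1  2  3  2  3  2  0  1  0  1
G_C(14) = 1.
Combined Grundy value = 1 ⊕ 1 ⊕ 1 = 1.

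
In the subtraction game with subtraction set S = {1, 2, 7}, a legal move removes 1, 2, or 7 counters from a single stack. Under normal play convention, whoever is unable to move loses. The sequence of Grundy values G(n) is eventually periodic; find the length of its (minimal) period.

n :  0  1  2  3  4  5  6  7  8  9 10 11 12 13 14
G :  0  1  2  0  1  2  0  1  2  0  1  2  0  1  2
G(n+3) = G(n) holds for n = 0,…,6 (a full window of length max(S) = 7), so the sequence is purely periodic with period 3.

3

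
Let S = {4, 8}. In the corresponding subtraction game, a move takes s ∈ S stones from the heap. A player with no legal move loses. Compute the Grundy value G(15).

0

n :  0  1  2  3  4  5  6  7  8  9 10 11 12 13 14 15
G :  0  0  0  0  1  1  1  1  2  2  2  2  0  0  0  0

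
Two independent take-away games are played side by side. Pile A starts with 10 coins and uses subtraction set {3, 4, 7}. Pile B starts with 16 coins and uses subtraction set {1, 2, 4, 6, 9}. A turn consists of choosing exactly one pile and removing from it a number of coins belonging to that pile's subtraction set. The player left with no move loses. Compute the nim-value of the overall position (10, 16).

Pile A, S = {3, 4, 7}:
n :  0  1  2  3  4  5  6  7  8  9 10
G :  0  0  0  1  1  1  2  2  2  3  0
G_A(10) = 0.
Pile B, S = {1, 2, 4, 6, 9}:
n :  0  1  2  3  4  5  6  7  8  9 10 11 12 13 14 15 16
G :  0  1  2  0  1  2  3  4  0  1  2  0  1  2  3  4  0
G_B(16) = 0.
Combined Grundy value = 0 ⊕ 0 = 0.

0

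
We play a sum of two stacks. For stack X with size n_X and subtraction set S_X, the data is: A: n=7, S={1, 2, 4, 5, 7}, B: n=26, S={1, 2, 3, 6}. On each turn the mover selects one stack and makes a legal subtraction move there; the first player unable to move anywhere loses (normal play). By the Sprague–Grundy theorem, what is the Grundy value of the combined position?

3

Stack A, S = {1, 2, 4, 5, 7}:
G(0) = 0
G(1) = mex{0} = 1
G(2) = mex{1,0} = 2
G(3) = mex{2,1} = 0
G(4) = mex{0,2,0} = 1
G(5) = mex{1,0,1,0} = 2
G(6) = mex{2,1,2,1} = 0
G(7) = mex{0,2,0,2,0} = 1
G_A(7) = 1.
Stack B, S = {1, 2, 3, 6}:
G(0) = 0
G(1) = mex{0} = 1
G(2) = mex{1,0} = 2
G(3) = mex{2,1,0} = 3
G(4) = mex{3,2,1} = 0
G(5) = mex{0,3,2} = 1
G(6) = mex{1,0,3,0} = 2
G(7) = mex{2,1,0,1} = 3
G(8) = mex{3,2,1,2} = 0
G(9) = mex{0,3,2,3} = 1
G(10) = mex{1,0,3,0} = 2
G(11) = mex{2,1,0,1} = 3
G(12) = mex{3,2,1,2} = 0
G(13) = mex{0,3,2,3} = 1
G(14) = mex{1,0,3,0} = 2
G(15) = mex{2,1,0,1} = 3
G(16) = mex{3,2,1,2} = 0
G(17) = mex{0,3,2,3} = 1
G(18) = mex{1,0,3,0} = 2
G(19) = mex{2,1,0,1} = 3
G(20) = mex{3,2,1,2} = 0
G(21) = mex{0,3,2,3} = 1
G(22) = mex{1,0,3,0} = 2
G(23) = mex{2,1,0,1} = 3
G(24) = mex{3,2,1,2} = 0
G(25) = mex{0,3,2,3} = 1
G(26) = mex{1,0,3,0} = 2
G_B(26) = 2.
Combined Grundy value = 1 ⊕ 2 = 3.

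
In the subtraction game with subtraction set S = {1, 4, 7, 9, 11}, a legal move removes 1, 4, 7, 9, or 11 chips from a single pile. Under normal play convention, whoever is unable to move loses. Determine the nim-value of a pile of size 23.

0

G(0) = 0
G(1) = mex{0} = 1
G(2) = mex{1} = 0
G(3) = mex{0} = 1
G(4) = mex{1,0} = 2
G(5) = mex{2,1} = 0
G(6) = mex{0,0} = 1
G(7) = mex{1,1,0} = 2
G(8) = mex{2,2,1} = 0
G(9) = mex{0,0,0,0} = 1
G(10) = mex{1,1,1,1} = 0
G(11) = mex{0,2,2,0,0} = 1
G(12) = mex{1,0,0,1,1} = 2
G(13) = mex{2,1,1,2,0} = 3
G(14) = mex{3,0,2,0,1} = 4
G(15) = mex{4,1,0,1,2} = 3
G(16) = mex{3,2,1,2,0} = 4
G(17) = mex{4,3,0,0,1} = 2
G(18) = mex{2,4,1,1,2} = 0
G(19) = mex{0,3,2,0,0} = 1
G(20) = mex{1,4,3,1,1} = 0
G(21) = mex{0,2,4,2,0} = 1
G(22) = mex{1,0,3,3,1} = 2
G(23) = mex{2,1,4,4,2} = 0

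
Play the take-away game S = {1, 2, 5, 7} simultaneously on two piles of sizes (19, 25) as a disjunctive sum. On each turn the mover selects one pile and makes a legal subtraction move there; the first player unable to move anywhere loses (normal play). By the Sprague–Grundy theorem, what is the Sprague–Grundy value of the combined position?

All piles use S = {1, 2, 5, 7}:
G(0) = 0
G(1) = mex{0} = 1
G(2) = mex{1,0} = 2
G(3) = mex{2,1} = 0
G(4) = mex{0,2} = 1
G(5) = mex{1,0,0} = 2
G(6) = mex{2,1,1} = 0
G(7) = mex{0,2,2,0} = 1
G(8) = mex{1,0,0,1} = 2
G(9) = mex{2,1,1,2} = 0
G(10) = mex{0,2,2,0} = 1
G(11) = mex{1,0,0,1} = 2
G(12) = mex{2,1,1,2} = 0
G(13) = mex{0,2,2,0} = 1
G(14) = mex{1,0,0,1} = 2
G(15) = mex{2,1,1,2} = 0
G(16) = mex{0,2,2,0} = 1
G(17) = mex{1,0,0,1} = 2
G(18) = mex{2,1,1,2} = 0
G(19) = mex{0,2,2,0} = 1
G(20) = mex{1,0,0,1} = 2
G(21) = mex{2,1,1,2} = 0
G(22) = mex{0,2,2,0} = 1
G(23) = mex{1,0,0,1} = 2
G(24) = mex{2,1,1,2} = 0
G(25) = mex{0,2,2,0} = 1
Pile A: G(19) = 1.
Pile B: G(25) = 1.
Combined Grundy value = 1 ⊕ 1 = 0.

0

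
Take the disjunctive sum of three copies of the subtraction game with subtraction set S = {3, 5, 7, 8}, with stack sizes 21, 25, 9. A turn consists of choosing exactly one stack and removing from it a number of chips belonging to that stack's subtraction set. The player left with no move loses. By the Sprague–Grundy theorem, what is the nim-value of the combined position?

All stacks use S = {3, 5, 7, 8}:
G(0) = 0
G(1) = mex{} = 0
G(2) = mex{} = 0
G(3) = mex{0} = 1
G(4) = mex{0} = 1
G(5) = mex{0,0} = 1
G(6) = mex{1,0} = 2
G(7) = mex{1,0,0} = 2
G(8) = mex{1,1,0,0} = 2
G(9) = mex{2,1,0,0} = 3
G(10) = mex{2,1,1,0} = 3
G(11) = mex{2,2,1,1} = 0
G(12) = mex{3,2,1,1} = 0
G(13) = mex{3,2,2,1} = 0
G(14) = mex{0,3,2,2} = 1
G(15) = mex{0,3,2,2} = 1
G(16) = mex{0,0,3,2} = 1
G(17) = mex{1,0,3,3} = 2
G(18) = mex{1,0,0,3} = 2
G(19) = mex{1,1,0,0} = 2
G(20) = mex{2,1,0,0} = 3
G(21) = mex{2,1,1,0} = 3
G(22) = mex{2,2,1,1} = 0
G(23) = mex{3,2,1,1} = 0
G(24) = mex{3,2,2,1} = 0
G(25) = mex{0,3,2,2} = 1
Stack A: G(21) = 3.
Stack B: G(25) = 1.
Stack C: G(9) = 3.
Combined Grundy value = 3 ⊕ 1 ⊕ 3 = 1.

1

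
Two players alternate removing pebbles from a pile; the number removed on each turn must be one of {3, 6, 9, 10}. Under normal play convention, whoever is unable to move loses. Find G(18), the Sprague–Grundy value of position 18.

1

n :  0  1  2  3  4  5  6  7  8  9 10 11 12 13 14 15 16 17 18
G :  0  0  0  1  1  1  2  2  2  3  3  3  4  0  0  0  1  1  1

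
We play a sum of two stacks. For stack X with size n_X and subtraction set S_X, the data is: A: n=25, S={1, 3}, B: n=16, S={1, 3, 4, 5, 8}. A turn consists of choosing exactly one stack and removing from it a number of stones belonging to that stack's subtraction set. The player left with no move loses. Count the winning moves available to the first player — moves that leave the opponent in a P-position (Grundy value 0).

Stack A, S = {1, 3}:
G(0) = 0
G(1) = mex{0} = 1
G(2) = mex{1} = 0
G(3) = mex{0,0} = 1
G(4) = mex{1,1} = 0
G(5) = mex{0,0} = 1
G(6) = mex{1,1} = 0
G(7) = mex{0,0} = 1
G(8) = mex{1,1} = 0
G(9) = mex{0,0} = 1
G(10) = mex{1,1} = 0
G(11) = mex{0,0} = 1
G(12) = mex{1,1} = 0
G(13) = mex{0,0} = 1
G(14) = mex{1,1} = 0
G(15) = mex{0,0} = 1
G(16) = mex{1,1} = 0
G(17) = mex{0,0} = 1
G(18) = mex{1,1} = 0
G(19) = mex{0,0} = 1
G(20) = mex{1,1} = 0
G(21) = mex{0,0} = 1
G(22) = mex{1,1} = 0
G(23) = mex{0,0} = 1
G(24) = mex{1,1} = 0
G(25) = mex{0,0} = 1
G_A(25) = 1.
Stack B, S = {1, 3, 4, 5, 8}:
n :  0  1  2  3  4  5  6  7  8  9 10 11 12 13 14 15 16
G :  0  1  0  1  2  3  2  3  4  0  1  0  1  2  3  2  3
G_B(16) = 3.
Combined Grundy value = 1 ⊕ 3 = 2.
A winning move leaves total XOR = 0, i.e. changes one component's Grundy value g to g ⊕ X where X is the current total.
Stack A: need g' = 1⊕2 = 3. Options: 25−1→G=0, 25−3→G=0. Hits: 0.
Stack B: need g' = 3⊕2 = 1. Options: 16−1→G=2, 16−3→G=2, 16−4→G=1, 16−5→G=0, 16−8→G=4. Hits: 1.

1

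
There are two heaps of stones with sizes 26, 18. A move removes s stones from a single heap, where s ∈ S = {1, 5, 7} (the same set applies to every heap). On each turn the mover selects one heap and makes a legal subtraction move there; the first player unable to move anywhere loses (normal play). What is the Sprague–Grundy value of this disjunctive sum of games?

0

All heaps use S = {1, 5, 7}:
n :  0  1  2  3  4  5  6  7  8  9 10 11 12 13 14 15 16 17 18 19 20 21 22 23 24 25 26
G :  0  1  0  1  0  1  0  1  0  1  0  1  0  1  0  1  0  1  0  1  0  1  0  1  0  1  0
Heap A: G(26) = 0.
Heap B: G(18) = 0.
Combined Grundy value = 0 ⊕ 0 = 0.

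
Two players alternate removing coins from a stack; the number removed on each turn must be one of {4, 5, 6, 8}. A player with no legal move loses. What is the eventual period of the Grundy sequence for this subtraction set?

n :  0  1  2  3  4  5  6  7  8  9 10 11 12 13 14 15 16 17 18 19 20 21 22 23 24 25
G :  0  0  0  0  1  1  1  1  2  2  2  2  0  0  0  0  1  1  1  1  2  2  2  2  0  0
G(n+12) = G(n) holds for n = 0,…,7 (a full window of length max(S) = 8), so the sequence is purely periodic with period 12.

12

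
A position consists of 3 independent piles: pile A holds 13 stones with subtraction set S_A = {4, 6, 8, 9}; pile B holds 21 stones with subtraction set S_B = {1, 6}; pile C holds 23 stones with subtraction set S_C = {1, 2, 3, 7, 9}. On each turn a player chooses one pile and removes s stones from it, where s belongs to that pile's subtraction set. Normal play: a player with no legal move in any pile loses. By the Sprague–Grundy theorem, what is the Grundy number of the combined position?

Pile A, S = {4, 6, 8, 9}:
n :  0  1  2  3  4  5  6  7  8  9 10 11 12 13
G :  0  0  0  0  1  1  1  1  2  2  2  2  3  0
G_A(13) = 0.
Pile B, S = {1, 6}:
G(0) = 0
G(1) = mex{0} = 1
G(2) = mex{1} = 0
G(3) = mex{0} = 1
G(4) = mex{1} = 0
G(5) = mex{0} = 1
G(6) = mex{1,0} = 2
G(7) = mex{2,1} = 0
G(8) = mex{0,0} = 1
G(9) = mex{1,1} = 0
G(10) = mex{0,0} = 1
G(11) = mex{1,1} = 0
G(12) = mex{0,2} = 1
G(13) = mex{1,0} = 2
G(14) = mex{2,1} = 0
G(15) = mex{0,0} = 1
G(16) = mex{1,1} = 0
G(17) = mex{0,0} = 1
G(18) = mex{1,1} = 0
G(19) = mex{0,2} = 1
G(20) = mex{1,0} = 2
G(21) = mex{2,1} = 0
G_B(21) = 0.
Pile C, S = {1, 2, 3, 7, 9}:
n :  0  1  2  3  4  5  6  7  8  9 10 11 12 13 14 15 16 17 18 19 20 21 22 23
G :  0  1  2  3  0  1  2  3  0  1  2  3  0  1  2  3  0  1  2  3  0  1  2  3
G_C(23) = 3.
Combined Grundy value = 0 ⊕ 0 ⊕ 3 = 3.

3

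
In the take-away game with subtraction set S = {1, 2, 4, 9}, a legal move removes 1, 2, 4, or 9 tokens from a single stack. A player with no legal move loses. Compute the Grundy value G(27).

2

G(0) = 0
G(1) = mex{0} = 1
G(2) = mex{1,0} = 2
G(3) = mex{2,1} = 0
G(4) = mex{0,2,0} = 1
G(5) = mex{1,0,1} = 2
G(6) = mex{2,1,2} = 0
G(7) = mex{0,2,0} = 1
G(8) = mex{1,0,1} = 2
G(9) = mex{2,1,2,0} = 3
G(10) = mex{3,2,0,1} = 4
G(11) = mex{4,3,1,2} = 0
G(12) = mex{0,4,2,0} = 1
G(13) = mex{1,0,3,1} = 2
G(14) = mex{2,1,4,2} = 0
G(15) = mex{0,2,0,0} = 1
G(16) = mex{1,0,1,1} = 2
G(17) = mex{2,1,2,2} = 0
G(18) = mex{0,2,0,3} = 1
G(19) = mex{1,0,1,4} = 2
G(20) = mex{2,1,2,0} = 3
G(21) = mex{3,2,0,1} = 4
G(22) = mex{4,3,1,2} = 0
G(23) = mex{0,4,2,0} = 1
G(24) = mex{1,0,3,1} = 2
G(25) = mex{2,1,4,2} = 0
G(26) = mex{0,2,0,0} = 1
G(27) = mex{1,0,1,1} = 2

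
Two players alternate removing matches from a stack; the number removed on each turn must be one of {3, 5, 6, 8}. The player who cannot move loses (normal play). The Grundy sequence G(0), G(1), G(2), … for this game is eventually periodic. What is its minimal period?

G(0) = 0
G(1) = mex{} = 0
G(2) = mex{} = 0
G(3) = mex{0} = 1
G(4) = mex{0} = 1
G(5) = mex{0,0} = 1
G(6) = mex{1,0,0} = 2
G(7) = mex{1,0,0} = 2
G(8) = mex{1,1,0,0} = 2
G(9) = mex{2,1,1,0} = 3
G(10) = mex{2,1,1,0} = 3
G(11) = mex{2,2,1,1} = 0
G(12) = mex{3,2,2,1} = 0
G(13) = mex{3,2,2,1} = 0
G(14) = mex{0,3,2,2} = 1
G(15) = mex{0,3,3,2} = 1
G(16) = mex{0,0,3,2} = 1
G(17) = mex{1,0,0,3} = 2
G(18) = mex{1,0,0,3} = 2
G(19) = mex{1,1,0,0} = 2
G(20) = mex{2,1,1,0} = 3
G(21) = mex{2,1,1,0} = 3
G(22) = mex{2,2,1,1} = 0
G(23) = mex{3,2,2,1} = 0
G(n+11) = G(n) holds for n = 0,…,7 (a full window of length max(S) = 8), so the sequence is purely periodic with period 11.

11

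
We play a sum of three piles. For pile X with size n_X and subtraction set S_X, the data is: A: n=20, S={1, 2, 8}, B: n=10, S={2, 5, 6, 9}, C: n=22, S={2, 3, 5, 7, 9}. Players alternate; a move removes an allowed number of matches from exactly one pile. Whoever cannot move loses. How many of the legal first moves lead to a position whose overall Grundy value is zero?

Pile A, S = {1, 2, 8}:
n :  0  1  2  3  4  5  6  7  8  9 10 11 12 13 14 15 16 17 18 19 20
G :  0  1  2  0  1  2  0  1  2  0  1  2  0  1  2  0  1  2  0  1  2
G_A(20) = 2.
Pile B, S = {2, 5, 6, 9}:
G(0) = 0
G(1) = mex{} = 0
G(2) = mex{0} = 1
G(3) = mex{0} = 1
G(4) = mex{1} = 0
G(5) = mex{1,0} = 2
G(6) = mex{0,0,0} = 1
G(7) = mex{2,1,0} = 3
G(8) = mex{1,1,1} = 0
G(9) = mex{3,0,1,0} = 2
G(10) = mex{0,2,0,0} = 1
G_B(10) = 1.
Pile C, S = {2, 3, 5, 7, 9}:
n :  0  1  2  3  4  5  6  7  8  9 10 11 12 13 14 15 16 17 18 19 20 21 22
G :  0  0  1  1  2  2  3  3  4  4  5  0  0  1  1  2  2  3  3  4  4  5  0
G_C(22) = 0.
Combined Grundy value = 2 ⊕ 1 ⊕ 0 = 3.
A winning move leaves total XOR = 0, i.e. changes one component's Grundy value g to g ⊕ X where X is the current total.
Pile A: need g' = 2⊕3 = 1. Options: 20−1→G=1, 20−2→G=0, 20−8→G=0. Hits: 1.
Pile B: need g' = 1⊕3 = 2. Options: 10−2→G=0, 10−5→G=2, 10−6→G=0, 10−9→G=0. Hits: 1.
Pile C: need g' = 0⊕3 = 3. Options: 22−2→G=4, 22−3→G=4, 22−5→G=3, 22−7→G=2, 22−9→G=1. Hits: 1.

3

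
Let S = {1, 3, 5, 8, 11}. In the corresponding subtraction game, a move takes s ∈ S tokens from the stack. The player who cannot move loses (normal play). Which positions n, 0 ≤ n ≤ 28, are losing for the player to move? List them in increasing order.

G(0) = 0
G(1) = mex{0} = 1
G(2) = mex{1} = 0
G(3) = mex{0,0} = 1
G(4) = mex{1,1} = 0
G(5) = mex{0,0,0} = 1
G(6) = mex{1,1,1} = 0
G(7) = mex{0,0,0} = 1
G(8) = mex{1,1,1,0} = 2
G(9) = mex{2,0,0,1} = 3
G(10) = mex{3,1,1,0} = 2
G(11) = mex{2,2,0,1,0} = 3
G(12) = mex{3,3,1,0,1} = 2
G(13) = mex{2,2,2,1,0} = 3
G(14) = mex{3,3,3,0,1} = 2
G(15) = mex{2,2,2,1,0} = 3
G(16) = mex{3,3,3,2,1} = 0
G(17) = mex{0,2,2,3,0} = 1
G(18) = mex{1,3,3,2,1} = 0
G(19) = mex{0,0,2,3,2} = 1
G(20) = mex{1,1,3,2,3} = 0
G(21) = mex{0,0,0,3,2} = 1
G(22) = mex{1,1,1,2,3} = 0
G(23) = mex{0,0,0,3,2} = 1
G(24) = mex{1,1,1,0,3} = 2
G(25) = mex{2,0,0,1,2} = 3
G(26) = mex{3,1,1,0,3} = 2
G(27) = mex{2,2,0,1,0} = 3
G(28) = mex{3,3,1,0,1} = 2
P-positions are exactly the n with G(n) = 0.

0, 2, 4, 6, 16, 18, 20, 22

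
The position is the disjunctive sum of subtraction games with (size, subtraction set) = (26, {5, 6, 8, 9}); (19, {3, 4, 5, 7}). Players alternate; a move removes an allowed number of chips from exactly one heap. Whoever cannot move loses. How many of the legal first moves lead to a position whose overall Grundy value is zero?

Heap A, S = {5, 6, 8, 9}:
n :  0  1  2  3  4  5  6  7  8  9 10 11 12 13 14 15 16 17 18 19 20 21 22 23 24 25 26
G :  0  0  0  0  0  1  1  1  1  1  2  2  2  2  0  0  0  0  0  1  1  1  1  1  2  2  2
G_A(26) = 2.
Heap B, S = {3, 4, 5, 7}:
n :  0  1  2  3  4  5  6  7  8  9 10 11 12 13 14 15 16 17 18 19
G :  0  0  0  1  1  1  2  2  2  3  0  0  0  1  1  1  2  2  2  3
G_B(19) = 3.
Combined Grundy value = 2 ⊕ 3 = 1.
A winning move leaves total XOR = 0, i.e. changes one component's Grundy value g to g ⊕ X where X is the current total.
Heap A: need g' = 2⊕1 = 3. Options: 26−5→G=1, 26−6→G=1, 26−8→G=0, 26−9→G=0. Hits: 0.
Heap B: need g' = 3⊕1 = 2. Options: 19−3→G=2, 19−4→G=1, 19−5→G=1, 19−7→G=0. Hits: 1.

1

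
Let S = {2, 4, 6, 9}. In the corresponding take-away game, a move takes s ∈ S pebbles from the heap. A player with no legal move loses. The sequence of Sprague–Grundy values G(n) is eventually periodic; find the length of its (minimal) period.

n :  0  1  2  3  4  5  6  7  8  9 10 11 12 13 14 15 16 17 18 19 20 21 22 23 24 25 26 27 28
G :  0  0  1  1  2  2  3  3  0  4  1  0  2  1  3  2  0  3  1  0  2  1  3  2  0  3  1  0  2
From n = 10 onward G(n+8) = G(n); since this holds over max(S) = 9 consecutive positions the period is 8 (pre-period 10).

8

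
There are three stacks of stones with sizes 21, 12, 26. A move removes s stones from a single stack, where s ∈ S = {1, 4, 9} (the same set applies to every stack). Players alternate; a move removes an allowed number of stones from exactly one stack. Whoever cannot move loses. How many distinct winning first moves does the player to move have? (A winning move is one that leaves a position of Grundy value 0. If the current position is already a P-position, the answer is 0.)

0

All stacks use S = {1, 4, 9}:
n :  0  1  2  3  4  5  6  7  8  9 10 11 12 13 14 15 16 17 18 19 20 21 22 23 24 25 26
G :  0  1  0  1  2  0  1  0  1  2  0  1  0  1  2  0  1  0  1  2  0  1  0  1  2  0  1
Stack A: G(21) = 1.
Stack B: G(12) = 0.
Stack C: G(26) = 1.
Combined Grundy value = 1 ⊕ 0 ⊕ 1 = 0.
A winning move leaves total XOR = 0, i.e. changes one component's Grundy value g to g ⊕ X where X is the current total.
Stack A: target g' = 1⊕0 = 1, but every legal move changes the Grundy value (mex property), so 0 moves.
Stack B: target g' = 0⊕0 = 0, but every legal move changes the Grundy value (mex property), so 0 moves.
Stack C: target g' = 1⊕0 = 1, but every legal move changes the Grundy value (mex property), so 0 moves.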